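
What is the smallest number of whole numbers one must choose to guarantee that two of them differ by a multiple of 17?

Two integers differ by a multiple of 17 exactly when they share a remainder mod 17.
There are 17 residue classes mod 17, so 17 integers can all lie in distinct classes.
One more integer must repeat a residue, giving a difference divisible by 17. So n = 17 + 1 = 18.

18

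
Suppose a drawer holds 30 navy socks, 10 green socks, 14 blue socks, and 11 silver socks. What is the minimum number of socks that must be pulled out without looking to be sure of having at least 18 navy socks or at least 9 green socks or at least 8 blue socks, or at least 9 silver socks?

41

The worst case stops just short of every target: 17 navy, 8 green, 7 blue, 8 silver — 17 + 8 + 7 + 8 = 40 socks.
One more sock must push some color to its target, so 40 + 1 = 41.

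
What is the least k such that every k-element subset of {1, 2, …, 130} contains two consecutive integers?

Partition {1, …, 130} into 65 pairs: {1,2}, {3,4}, …, {129,130}.
Choosing 65 integers — say the 65 even numbers 2, 4, …, 130 — takes one from each pair and avoids the property.
Choosing 66 forces two into the same pair by pigeonhole, and those are consecutive. So 66.

66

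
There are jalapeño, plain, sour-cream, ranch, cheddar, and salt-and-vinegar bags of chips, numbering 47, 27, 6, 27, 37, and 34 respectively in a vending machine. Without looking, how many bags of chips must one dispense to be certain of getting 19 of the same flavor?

In the worst case we take at most 18 of each flavor, but all 6 sour-cream (fewer than 18), giving 18 + 18 + 6 + 18 + 18 + 18 = 96.
One more bag of chips then forces some flavor to 19, so 96 + 1 = 97.

97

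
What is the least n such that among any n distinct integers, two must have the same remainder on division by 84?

Use the pigeonhole principle on residue classes: two integers differ by a multiple of 84 exactly when they share a remainder mod 84.
There are 84 residue classes mod 84, so 84 integers can all lie in distinct classes.
One more integer must repeat a residue, giving a difference divisible by 84. So n = 84 + 1 = 85.

85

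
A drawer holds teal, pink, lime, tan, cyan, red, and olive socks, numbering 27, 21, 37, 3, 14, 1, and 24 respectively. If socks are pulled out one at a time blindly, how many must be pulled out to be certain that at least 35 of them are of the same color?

In the worst case we take at most 34 of each color, but all 27 teal, all 21 pink, all 3 tan, all 14 cyan, all 1 red, and all 24 olive (fewer than 34), giving 27 + 21 + 34 + 3 + 14 + 1 + 24 = 124.
One more sock then forces some color to 35, so 124 + 1 = 125.

125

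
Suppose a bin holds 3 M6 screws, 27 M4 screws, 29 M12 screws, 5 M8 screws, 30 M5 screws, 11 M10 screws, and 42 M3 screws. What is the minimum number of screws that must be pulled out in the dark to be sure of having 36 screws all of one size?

In the worst case we take at most 35 of each size, but all 3 M6, all 27 M4, all 29 M12, all 5 M8, all 30 M5, and all 11 M10 (fewer than 35), giving 3 + 27 + 29 + 5 + 30 + 11 + 35 = 140.
One more screw then forces some size to 36, so 140 + 1 = 141.

141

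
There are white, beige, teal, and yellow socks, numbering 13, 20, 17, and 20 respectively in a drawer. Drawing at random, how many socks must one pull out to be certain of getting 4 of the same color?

13

The worst case takes 3 socks of each color without reaching 4 of any: 4 × 3 = 12.
The next sock must bring some color to 4, so 12 + 1 = 13.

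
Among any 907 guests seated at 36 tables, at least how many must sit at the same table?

The 907 guests fall into 36 tables.
If each of the 36 tables held at most 25, the total would be at most 36 × 25 = 900 < 907, a contradiction.
So at least one holds ⌈907/36⌉ = 26.

26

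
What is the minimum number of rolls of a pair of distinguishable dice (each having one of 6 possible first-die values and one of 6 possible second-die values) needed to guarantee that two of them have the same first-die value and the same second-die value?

There are 6 × 6 = 36 (first-die value, second-die value) combinations acting as pigeonholes.
With 36 rolls of a pair of distinguishable dice we could place one in each, avoiding any repeat.
One more forces some (first-die value, second-die value) pair to hold 2, so 36 + 1 = 37.

37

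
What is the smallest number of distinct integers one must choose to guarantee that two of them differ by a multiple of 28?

Two integers differ by a multiple of 28 exactly when they share a remainder mod 28.
There are 28 residue classes mod 28, so 28 integers can all lie in distinct classes.
One more integer must repeat a residue, giving a difference divisible by 28. So n = 28 + 1 = 29.

29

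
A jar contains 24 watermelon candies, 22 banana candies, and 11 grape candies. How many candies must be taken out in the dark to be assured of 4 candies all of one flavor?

The worst case takes 3 candies of each flavor without reaching 4 of any: 3 × 3 = 9.
The next candy must bring some flavor to 4, so 9 + 1 = 10.

10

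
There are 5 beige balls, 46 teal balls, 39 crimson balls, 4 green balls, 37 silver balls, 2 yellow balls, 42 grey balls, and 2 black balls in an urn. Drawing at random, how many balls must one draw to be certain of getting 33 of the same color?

142

Treat the 8 colors as pigeonholes.
In the worst case we take at most 32 of each color, but all 5 beige, all 4 green, all 2 yellow, and all 2 black (fewer than 32), giving 5 + 32 + 32 + 4 + 32 + 2 + 32 + 2 = 141.
One more ball then forces some color to 33, so 141 + 1 = 142.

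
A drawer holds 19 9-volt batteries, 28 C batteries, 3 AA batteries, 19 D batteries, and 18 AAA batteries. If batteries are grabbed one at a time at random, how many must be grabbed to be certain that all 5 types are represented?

The hardest type to obtain is AA: we could draw every other battery first — 87 − 3 = 84 batteries — without a single AA one.
The next draw must be AA, so 84 + 1 = 85.

85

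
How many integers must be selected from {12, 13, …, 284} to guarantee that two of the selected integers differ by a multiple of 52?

Group the integers by remainder mod 52; there are 52 residue classes, each nonempty in this range.
Choosing one from each class (52 integers) avoids any shared remainder.
One more choice must repeat a class, so two differ by a multiple of 52. Hence 52 + 1 = 53.

53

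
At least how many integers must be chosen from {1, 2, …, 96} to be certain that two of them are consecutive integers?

49

Partition {1, …, 96} into 48 pairs: {1,2}, {3,4}, …, {95,96}.
Choosing 48 integers — say the 48 even numbers 2, 4, …, 96 — takes one from each pair and avoids the property.
Choosing 49 forces two into the same pair by pigeonhole, and those are consecutive. So 49.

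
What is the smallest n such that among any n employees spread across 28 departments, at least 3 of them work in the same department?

There are 28 departments acting as pigeonholes.
With 28 × 2 = 56 employees we could place exactly 2 in each, with no class reaching 3.
One more forces some class to hold 3, so 56 + 1 = 57.

57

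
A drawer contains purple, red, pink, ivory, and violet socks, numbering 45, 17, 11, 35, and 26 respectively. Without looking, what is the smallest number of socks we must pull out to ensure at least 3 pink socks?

126

The worst case draws every non-pink sock first: 45 + 17 + 35 + 26 = 123.
The next 3 draws are then forced to be pink, giving 123 + 3 = 126.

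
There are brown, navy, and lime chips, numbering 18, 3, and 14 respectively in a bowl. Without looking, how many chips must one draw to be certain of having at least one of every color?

33

The hardest color to obtain is navy: we could draw every other chip first — 35 − 3 = 32 chips — without a single navy one.
The next draw must be navy, so 32 + 1 = 33.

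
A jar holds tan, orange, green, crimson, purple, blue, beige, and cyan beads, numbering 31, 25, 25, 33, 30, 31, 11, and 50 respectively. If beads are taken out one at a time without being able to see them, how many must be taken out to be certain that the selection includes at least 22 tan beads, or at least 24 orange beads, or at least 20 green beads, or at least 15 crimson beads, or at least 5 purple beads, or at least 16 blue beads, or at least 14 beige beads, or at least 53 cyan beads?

158

The worst case stops just short of every target: 21 tan, 23 orange, 19 green, 14 crimson, 4 purple, 15 blue, all 11 beige, all 50 cyan — 21 + 23 + 19 + 14 + 4 + 15 + 11 + 50 = 157 beads.
One more bead must push some color to its target, so 157 + 1 = 158.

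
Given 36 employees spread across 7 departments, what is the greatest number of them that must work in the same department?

6

The 36 employees fall into 7 departments.
If each of the 7 departments held at most 5, the total would be at most 7 × 5 = 35 < 36, a contradiction.
So at least one holds ⌈36/7⌉ = 6.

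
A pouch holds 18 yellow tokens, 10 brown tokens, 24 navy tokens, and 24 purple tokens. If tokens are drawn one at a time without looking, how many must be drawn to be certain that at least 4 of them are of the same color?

The worst case takes 3 tokens of each color without reaching 4 of any: 4 × 3 = 12.
The next token must bring some color to 4, so 12 + 1 = 13.

13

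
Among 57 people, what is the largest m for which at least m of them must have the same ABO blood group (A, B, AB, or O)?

There are 4 ABO blood groups, which serve as the pigeonholes.
If each of the 4 ABO blood groups held at most 14, the total would be at most 4 × 14 = 56 < 57, a contradiction.
So at least one holds ⌈57/4⌉ = 15.

15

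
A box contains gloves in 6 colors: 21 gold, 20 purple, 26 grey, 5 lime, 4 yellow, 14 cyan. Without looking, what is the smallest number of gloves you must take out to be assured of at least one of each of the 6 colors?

The hardest color to obtain is yellow: we could draw every other glove first — 90 − 4 = 86 gloves — without a single yellow one.
The next draw must be yellow, so 86 + 1 = 87.

87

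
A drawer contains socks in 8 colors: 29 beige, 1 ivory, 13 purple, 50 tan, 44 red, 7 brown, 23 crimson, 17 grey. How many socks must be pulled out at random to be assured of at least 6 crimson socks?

To avoid crimson socks as long as possible, exhaust the other 7 colors first.
The worst case draws every non-crimson sock first: 29 + 1 + 13 + 50 + 44 + 7 + 17 = 161.
The next 6 draws are then forced to be crimson, giving 161 + 6 = 167.

167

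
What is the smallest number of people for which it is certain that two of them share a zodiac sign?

There are 12 zodiac signs acting as pigeonholes.
With 12 people we could place one in each, avoiding any repeat.
One more forces some class to hold 2, so 12 + 1 = 13.

13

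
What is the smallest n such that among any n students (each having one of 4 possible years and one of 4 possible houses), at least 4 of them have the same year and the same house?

49

There are 4 × 4 = 16 (year, house) combinations acting as pigeonholes.
With 16 × 3 = 48 students we could place exactly 3 in each, with no (year, house) pair reaching 4.
One more forces some (year, house) pair to hold 4, so 48 + 1 = 49.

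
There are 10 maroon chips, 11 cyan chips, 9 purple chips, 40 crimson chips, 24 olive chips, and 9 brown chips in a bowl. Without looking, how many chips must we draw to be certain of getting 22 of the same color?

82

Treat the 6 colors as pigeonholes.
In the worst case we take at most 21 of each color, but all 10 maroon, all 11 cyan, all 9 purple, and all 9 brown (fewer than 21), giving 10 + 11 + 9 + 21 + 21 + 9 = 81.
One more chip then forces some color to 22, so 81 + 1 = 82.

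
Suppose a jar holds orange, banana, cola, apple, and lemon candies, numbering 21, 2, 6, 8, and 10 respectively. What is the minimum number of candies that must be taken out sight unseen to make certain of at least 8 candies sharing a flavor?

Treat the 5 flavors as pigeonholes.
In the worst case we take at most 7 of each flavor, but all 2 banana and all 6 cola (fewer than 7), giving 7 + 2 + 6 + 7 + 7 = 29.
One more candy then forces some flavor to 8, so 29 + 1 = 30.

30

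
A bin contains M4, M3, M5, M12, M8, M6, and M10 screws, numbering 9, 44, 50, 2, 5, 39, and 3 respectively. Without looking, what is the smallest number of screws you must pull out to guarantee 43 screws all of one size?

143

In the worst case we take at most 42 of each size, but all 9 M4, all 2 M12, all 5 M8, all 39 M6, and all 3 M10 (fewer than 42), giving 9 + 42 + 42 + 2 + 5 + 39 + 3 = 142.
One more screw then forces some size to 43, so 142 + 1 = 143.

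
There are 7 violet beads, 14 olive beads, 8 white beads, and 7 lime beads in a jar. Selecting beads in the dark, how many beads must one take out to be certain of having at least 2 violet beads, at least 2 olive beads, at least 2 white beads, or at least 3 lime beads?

6

The worst case stops just short of every target: 1 violet, 1 olive, 1 white, 2 lime — 1 + 1 + 1 + 2 = 5 beads.
One more bead must push some color to its target, so 5 + 1 = 6.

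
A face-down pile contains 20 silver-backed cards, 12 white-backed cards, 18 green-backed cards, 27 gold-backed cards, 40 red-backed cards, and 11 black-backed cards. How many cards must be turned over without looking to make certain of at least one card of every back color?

118

The hardest back color to obtain is black-backed: we could draw every other card first — 128 − 11 = 117 cards — without a single black-backed one.
The next draw must be black-backed, so 117 + 1 = 118.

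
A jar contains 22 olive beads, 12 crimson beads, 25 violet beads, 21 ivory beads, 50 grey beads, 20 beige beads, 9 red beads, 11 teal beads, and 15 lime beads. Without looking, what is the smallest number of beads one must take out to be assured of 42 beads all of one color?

Treat the 9 colors as pigeonholes.
In the worst case we take at most 41 of each color, but all 22 olive, all 12 crimson, all 25 violet, all 21 ivory, all 20 beige, all 9 red, all 11 teal, and all 15 lime (fewer than 41), giving 22 + 12 + 25 + 21 + 41 + 20 + 9 + 11 + 15 = 176.
One more bead then forces some color to 42, so 176 + 1 = 177.

177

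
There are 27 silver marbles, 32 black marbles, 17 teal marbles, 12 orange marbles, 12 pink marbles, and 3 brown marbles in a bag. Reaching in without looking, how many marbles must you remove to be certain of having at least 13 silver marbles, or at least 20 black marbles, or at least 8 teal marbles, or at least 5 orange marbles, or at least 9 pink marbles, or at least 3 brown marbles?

53

The worst case stops just short of every target: 12 silver, 19 black, 7 teal, 4 orange, 8 pink, 2 brown — 12 + 19 + 7 + 4 + 8 + 2 = 52 marbles.
One more marble must push some color to its target, so 52 + 1 = 53.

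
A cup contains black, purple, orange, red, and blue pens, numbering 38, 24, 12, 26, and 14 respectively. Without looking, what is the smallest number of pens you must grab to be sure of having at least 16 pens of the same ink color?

In the worst case we take at most 15 of each ink color, but all 12 orange and all 14 blue (fewer than 15), giving 15 + 15 + 12 + 15 + 14 = 71.
One more pen then forces some ink color to 16, so 71 + 1 = 72.

72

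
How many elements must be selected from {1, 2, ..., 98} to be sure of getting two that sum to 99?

Partition {1, …, 98} into 49 pairs: {1,98}, {2,97}, …, {49,50}.
Choosing 49 integers — say the integers 1 through 49 — takes one from each pair and avoids the property.
Choosing 50 forces two into the same pair by pigeonhole, and those sum to 99. So 50.

50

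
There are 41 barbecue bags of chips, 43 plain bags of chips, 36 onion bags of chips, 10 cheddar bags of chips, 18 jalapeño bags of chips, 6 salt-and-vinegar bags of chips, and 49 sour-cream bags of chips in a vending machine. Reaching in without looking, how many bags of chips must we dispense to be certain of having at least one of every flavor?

The hardest flavor to obtain is salt-and-vinegar: we could draw every other bag of chips first — 203 − 6 = 197 bags of chips — without a single salt-and-vinegar one.
The next draw must be salt-and-vinegar, so 197 + 1 = 198.

198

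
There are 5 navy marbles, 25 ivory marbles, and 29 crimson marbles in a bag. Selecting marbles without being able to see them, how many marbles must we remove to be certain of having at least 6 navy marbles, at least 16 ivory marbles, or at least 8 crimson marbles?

28

The worst case stops just short of every target: 5 navy, 15 ivory, 7 crimson — 5 + 15 + 7 = 27 marbles.
One more marble must push some color to its target, so 27 + 1 = 28.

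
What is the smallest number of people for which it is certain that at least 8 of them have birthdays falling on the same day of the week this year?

There are 7 days of the week acting as pigeonholes.
With 7 × 7 = 49 people we could place exactly 7 in each, with no class reaching 8.
One more forces some class to hold 8, so 49 + 1 = 50.

50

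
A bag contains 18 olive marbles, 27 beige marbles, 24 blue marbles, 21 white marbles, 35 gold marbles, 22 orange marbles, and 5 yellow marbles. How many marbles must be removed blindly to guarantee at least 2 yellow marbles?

149

The worst case draws every non-yellow marble first: 18 + 27 + 24 + 21 + 35 + 22 = 147.
The next 2 draws are then forced to be yellow, giving 147 + 2 = 149.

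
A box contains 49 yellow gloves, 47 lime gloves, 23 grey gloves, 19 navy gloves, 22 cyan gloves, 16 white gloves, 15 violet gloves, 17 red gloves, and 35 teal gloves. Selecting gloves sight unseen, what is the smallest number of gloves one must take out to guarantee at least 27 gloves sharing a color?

Treat the 9 colors as pigeonholes.
In the worst case we take at most 26 of each color, but all 23 grey, all 19 navy, all 22 cyan, all 16 white, all 15 violet, and all 17 red (fewer than 26), giving 26 + 26 + 23 + 19 + 22 + 16 + 15 + 17 + 26 = 190.
One more glove then forces some color to 27, so 190 + 1 = 191.

191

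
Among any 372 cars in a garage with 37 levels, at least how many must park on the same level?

11

The 372 cars fall into 37 levels.
If each of the 37 levels held at most 10, the total would be at most 37 × 10 = 370 < 372, a contradiction.
So at least one holds ⌈372/37⌉ = 11.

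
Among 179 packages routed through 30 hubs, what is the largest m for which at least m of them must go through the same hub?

6

If each of the 30 hubs held at most 5, the total would be at most 30 × 5 = 150 < 179, a contradiction.
So at least one holds ⌈179/30⌉ = 6.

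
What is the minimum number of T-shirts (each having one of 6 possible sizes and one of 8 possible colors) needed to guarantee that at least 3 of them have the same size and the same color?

97

There are 6 × 8 = 48 (size, color) combinations acting as pigeonholes.
With 48 × 2 = 96 T-shirts we could place exactly 2 in each, with no (size, color) pair reaching 3.
One more forces some (size, color) pair to hold 3, so 96 + 1 = 97.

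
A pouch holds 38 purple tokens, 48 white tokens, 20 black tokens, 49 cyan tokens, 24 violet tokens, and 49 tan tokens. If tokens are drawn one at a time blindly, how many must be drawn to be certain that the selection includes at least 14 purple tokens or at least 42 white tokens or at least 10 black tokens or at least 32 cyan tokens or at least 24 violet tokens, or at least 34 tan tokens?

151

The worst case stops just short of every target: 13 purple, 41 white, 9 black, 31 cyan, 23 violet, 33 tan — 13 + 41 + 9 + 31 + 23 + 33 = 150 tokens.
One more token must push some color to its target, so 150 + 1 = 151.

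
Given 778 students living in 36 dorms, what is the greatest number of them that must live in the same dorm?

22

The 778 students fall into 36 dorms.
If each of the 36 dorms held at most 21, the total would be at most 36 × 21 = 756 < 778, a contradiction.
So at least one holds ⌈778/36⌉ = 22.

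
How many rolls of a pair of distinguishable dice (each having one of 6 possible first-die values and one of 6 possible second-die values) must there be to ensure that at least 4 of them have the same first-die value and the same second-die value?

There are 6 × 6 = 36 (first-die value, second-die value) combinations acting as pigeonholes.
With 36 × 3 = 108 rolls of a pair of distinguishable dice we could place exactly 3 in each, with no (first-die value, second-die value) pair reaching 4.
One more forces some (first-die value, second-die value) pair to hold 4, so 108 + 1 = 109.

109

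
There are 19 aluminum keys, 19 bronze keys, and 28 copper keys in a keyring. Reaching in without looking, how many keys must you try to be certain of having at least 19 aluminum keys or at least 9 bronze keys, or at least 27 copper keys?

The worst case stops just short of every target: 18 aluminum, 8 bronze, 26 copper — 18 + 8 + 26 = 52 keys.
One more key must push some type to its target, so 52 + 1 = 53.

53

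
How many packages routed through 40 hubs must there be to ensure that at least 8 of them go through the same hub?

There are 40 hubs acting as pigeonholes.
With 40 × 7 = 280 packages we could place exactly 7 in each, with no class reaching 8.
One more forces some class to hold 8, so 280 + 1 = 281.

281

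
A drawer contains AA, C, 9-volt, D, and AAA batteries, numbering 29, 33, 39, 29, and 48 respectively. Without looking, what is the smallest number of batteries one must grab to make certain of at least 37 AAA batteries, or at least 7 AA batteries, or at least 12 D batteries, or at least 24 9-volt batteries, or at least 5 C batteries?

81

The worst case stops just short of every target: 6 AA, 4 C, 23 9-volt, 11 D, 36 AAA — 6 + 4 + 23 + 11 + 36 = 80 batteries.
One more battery must push some type to its target, so 80 + 1 = 81.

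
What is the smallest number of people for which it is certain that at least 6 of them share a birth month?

There are 12 months of the year acting as pigeonholes.
With 12 × 5 = 60 people we could place exactly 5 in each, with no class reaching 6.
One more forces some class to hold 6, so 60 + 1 = 61.

61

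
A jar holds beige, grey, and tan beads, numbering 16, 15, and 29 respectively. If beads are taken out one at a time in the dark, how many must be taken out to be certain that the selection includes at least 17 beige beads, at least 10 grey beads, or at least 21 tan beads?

46

The worst case stops just short of every target: 16 beige, 9 grey, 20 tan — 16 + 9 + 20 = 45 beads.
One more bead must push some color to its target, so 45 + 1 = 46.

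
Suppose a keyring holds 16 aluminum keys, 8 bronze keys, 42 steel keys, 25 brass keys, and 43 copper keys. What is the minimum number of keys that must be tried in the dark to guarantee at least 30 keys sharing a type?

108

Treat the 5 types as pigeonholes.
In the worst case we take at most 29 of each type, but all 16 aluminum, all 8 bronze, and all 25 brass (fewer than 29), giving 16 + 8 + 29 + 25 + 29 = 107.
One more key then forces some type to 30, so 107 + 1 = 108.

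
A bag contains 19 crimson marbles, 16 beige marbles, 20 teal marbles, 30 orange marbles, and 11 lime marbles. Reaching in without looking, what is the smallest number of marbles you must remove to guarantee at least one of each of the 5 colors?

86

The hardest color to obtain is lime: we could draw every other marble first — 96 − 11 = 85 marbles — without a single lime one.
The next draw must be lime, so 85 + 1 = 86.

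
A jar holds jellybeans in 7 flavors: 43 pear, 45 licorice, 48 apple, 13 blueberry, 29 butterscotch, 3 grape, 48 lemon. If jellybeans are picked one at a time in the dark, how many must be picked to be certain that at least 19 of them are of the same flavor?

Treat the 7 flavors as pigeonholes.
In the worst case we take at most 18 of each flavor, but all 13 blueberry and all 3 grape (fewer than 18), giving 18 + 18 + 18 + 13 + 18 + 3 + 18 = 106.
One more jellybean then forces some flavor to 19, so 106 + 1 = 107.

107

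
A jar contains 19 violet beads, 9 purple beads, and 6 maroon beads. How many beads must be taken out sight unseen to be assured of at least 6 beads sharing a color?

16

The worst case takes 5 beads of each color without reaching 6 of any: 3 × 5 = 15.
The next bead must bring some color to 6, so 15 + 1 = 16.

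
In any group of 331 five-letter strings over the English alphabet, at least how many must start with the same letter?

13

If each of the 26 possible first letters held at most 12, the total would be at most 26 × 12 = 312 < 331, a contradiction.
So at least one holds ⌈331/26⌉ = 13.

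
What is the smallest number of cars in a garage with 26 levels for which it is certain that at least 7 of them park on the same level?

There are 26 levels acting as pigeonholes.
With 26 × 6 = 156 cars we could place exactly 6 in each, with no class reaching 7.
One more forces some class to hold 7, so 156 + 1 = 157.

157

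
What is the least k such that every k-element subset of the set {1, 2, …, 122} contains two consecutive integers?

62

Partition {1, …, 122} into 61 pairs: {1,2}, {3,4}, …, {121,122}.
Choosing 61 integers — say the 61 even numbers 2, 4, …, 122 — takes one from each pair and avoids the property.
Choosing 62 forces two into the same pair by pigeonhole, and those are consecutive. So 62.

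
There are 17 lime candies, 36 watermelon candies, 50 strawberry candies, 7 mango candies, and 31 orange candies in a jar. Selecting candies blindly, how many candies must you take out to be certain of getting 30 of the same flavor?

In the worst case we take at most 29 of each flavor, but all 17 lime and all 7 mango (fewer than 29), giving 17 + 29 + 29 + 7 + 29 = 111.
One more candy then forces some flavor to 30, so 111 + 1 = 112.

112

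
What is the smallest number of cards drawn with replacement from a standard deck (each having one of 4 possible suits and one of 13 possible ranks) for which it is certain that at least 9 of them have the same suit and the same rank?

417

There are 4 × 13 = 52 (suit, rank) combinations acting as pigeonholes.
With 52 × 8 = 416 cards drawn with replacement from a standard deck we could place exactly 8 in each, with no (suit, rank) pair reaching 9.
One more forces some (suit, rank) pair to hold 9, so 416 + 1 = 417.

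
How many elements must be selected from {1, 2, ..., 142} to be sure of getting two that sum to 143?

72

Partition {1, …, 142} into 71 pairs: {1,142}, {2,141}, …, {71,72}.
Choosing 71 integers — say the integers 1 through 71 — takes one from each pair and avoids the property.
Choosing 72 forces two into the same pair by pigeonhole, and those sum to 143. So 72.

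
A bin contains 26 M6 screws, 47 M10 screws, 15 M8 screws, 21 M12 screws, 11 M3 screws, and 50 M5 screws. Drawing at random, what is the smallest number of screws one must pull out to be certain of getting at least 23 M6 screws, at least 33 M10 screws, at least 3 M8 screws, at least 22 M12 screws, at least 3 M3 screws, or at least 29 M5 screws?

108

The worst case stops just short of every target: 22 M6, 32 M10, 2 M8, 21 M12, 2 M3, 28 M5 — 22 + 32 + 2 + 21 + 2 + 28 = 107 screws.
One more screw must push some size to its target, so 107 + 1 = 108.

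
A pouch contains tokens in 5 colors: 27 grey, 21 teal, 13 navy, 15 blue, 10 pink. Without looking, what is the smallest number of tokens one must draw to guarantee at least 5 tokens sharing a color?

21

The worst case takes 4 tokens of each color without reaching 5 of any: 5 × 4 = 20.
The next token must bring some color to 5, so 20 + 1 = 21.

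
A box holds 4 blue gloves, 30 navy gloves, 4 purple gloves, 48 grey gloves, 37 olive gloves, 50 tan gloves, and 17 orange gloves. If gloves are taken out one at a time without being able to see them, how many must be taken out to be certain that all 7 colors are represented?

The hardest color to obtain is blue: we could draw every other glove first — 190 − 4 = 186 gloves — without a single blue one.
The next draw must be blue, so 186 + 1 = 187.

187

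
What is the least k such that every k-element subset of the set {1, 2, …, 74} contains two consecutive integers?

Partition {1, …, 74} into 37 pairs: {1,2}, {3,4}, …, {73,74}.
Choosing 37 integers — say the 37 even numbers 2, 4, …, 74 — takes one from each pair and avoids the property.
Choosing 38 forces two into the same pair by pigeonhole, and those are consecutive. So 38.

38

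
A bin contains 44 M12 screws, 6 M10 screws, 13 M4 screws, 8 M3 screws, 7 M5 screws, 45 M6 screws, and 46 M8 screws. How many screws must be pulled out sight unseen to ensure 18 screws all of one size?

In the worst case we take at most 17 of each size, but all 6 M10, all 13 M4, all 8 M3, and all 7 M5 (fewer than 17), giving 17 + 6 + 13 + 8 + 7 + 17 + 17 = 85.
One more screw then forces some size to 18, so 85 + 1 = 86.

86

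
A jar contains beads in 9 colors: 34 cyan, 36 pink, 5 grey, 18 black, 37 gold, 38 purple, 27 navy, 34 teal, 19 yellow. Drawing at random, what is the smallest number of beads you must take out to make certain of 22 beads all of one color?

Treat the 9 colors as pigeonholes.
In the worst case we take at most 21 of each color, but all 5 grey, all 18 black, and all 19 yellow (fewer than 21), giving 21 + 21 + 5 + 18 + 21 + 21 + 21 + 21 + 19 = 168.
One more bead then forces some color to 22, so 168 + 1 = 169.

169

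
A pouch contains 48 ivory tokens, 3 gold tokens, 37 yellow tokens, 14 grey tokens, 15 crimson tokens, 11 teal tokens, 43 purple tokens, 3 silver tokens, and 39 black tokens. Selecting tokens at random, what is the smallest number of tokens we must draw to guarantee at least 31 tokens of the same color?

In the worst case we take at most 30 of each color, but all 3 gold, all 14 grey, all 15 crimson, all 11 teal, and all 3 silver (fewer than 30), giving 30 + 3 + 30 + 14 + 15 + 11 + 30 + 3 + 30 = 166.
One more token then forces some color to 31, so 166 + 1 = 167.

167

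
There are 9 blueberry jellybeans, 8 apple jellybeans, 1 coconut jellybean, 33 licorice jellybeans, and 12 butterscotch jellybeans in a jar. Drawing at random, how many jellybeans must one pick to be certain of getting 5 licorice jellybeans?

35

The worst case draws every non-licorice jellybean first: 9 + 8 + 1 + 12 = 30.
The next 5 draws are then forced to be licorice, giving 30 + 5 = 35.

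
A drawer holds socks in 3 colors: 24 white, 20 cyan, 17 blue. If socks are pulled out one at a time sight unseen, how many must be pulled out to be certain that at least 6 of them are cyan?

47

The worst case draws every non-cyan sock first: 24 + 17 = 41.
The next 6 draws are then forced to be cyan, giving 41 + 6 = 47.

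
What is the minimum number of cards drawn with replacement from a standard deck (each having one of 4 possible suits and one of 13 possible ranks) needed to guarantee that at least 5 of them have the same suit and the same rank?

209

There are 4 × 13 = 52 (suit, rank) combinations acting as pigeonholes.
With 52 × 4 = 208 cards drawn with replacement from a standard deck we could place exactly 4 in each, with no (suit, rank) pair reaching 5.
One more forces some (suit, rank) pair to hold 5, so 208 + 1 = 209.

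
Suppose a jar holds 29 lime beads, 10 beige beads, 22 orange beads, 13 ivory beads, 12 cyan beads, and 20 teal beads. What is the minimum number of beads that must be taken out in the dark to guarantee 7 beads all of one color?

Treat the 6 colors as pigeonholes.
The worst case takes 6 beads of each color without reaching 7 of any: 6 × 6 = 36.
The next bead must bring some color to 7, so 36 + 1 = 37.

37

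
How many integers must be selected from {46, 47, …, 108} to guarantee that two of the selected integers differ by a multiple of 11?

Use the pigeonhole principle on residue classes: group the integers by remainder mod 11; there are 11 residue classes, each nonempty in this range.
Choosing one from each class (11 integers) avoids any shared remainder.
One more choice must repeat a class, so two differ by a multiple of 11. Hence 11 + 1 = 12.

12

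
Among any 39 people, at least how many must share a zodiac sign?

4

If each of the 12 zodiac signs held at most 3, the total would be at most 12 × 3 = 36 < 39, a contradiction.
So at least one holds ⌈39/12⌉ = 4.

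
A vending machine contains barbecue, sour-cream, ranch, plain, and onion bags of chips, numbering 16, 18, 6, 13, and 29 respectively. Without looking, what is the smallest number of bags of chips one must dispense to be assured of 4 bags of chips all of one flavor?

Treat the 5 flavors as pigeonholes.
The worst case takes 3 bags of chips of each flavor without reaching 4 of any: 5 × 3 = 15.
The next bag of chips must bring some flavor to 4, so 15 + 1 = 16.

16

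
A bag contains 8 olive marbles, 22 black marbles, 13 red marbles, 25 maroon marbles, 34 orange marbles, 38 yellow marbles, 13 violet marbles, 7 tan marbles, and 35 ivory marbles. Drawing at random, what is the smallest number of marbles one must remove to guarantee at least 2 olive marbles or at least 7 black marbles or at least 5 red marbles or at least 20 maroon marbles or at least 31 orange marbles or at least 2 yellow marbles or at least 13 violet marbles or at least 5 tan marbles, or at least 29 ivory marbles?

The worst case stops just short of every target: 1 olive, 6 black, 4 red, 19 maroon, 30 orange, 1 yellow, 12 violet, 4 tan, 28 ivory — 1 + 6 + 4 + 19 + 30 + 1 + 12 + 4 + 28 = 105 marbles.
One more marble must push some color to its target, so 105 + 1 = 106.

106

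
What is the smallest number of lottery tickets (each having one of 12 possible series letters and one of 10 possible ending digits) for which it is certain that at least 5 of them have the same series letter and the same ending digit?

481

There are 12 × 10 = 120 (series letter, ending digit) combinations acting as pigeonholes.
With 120 × 4 = 480 lottery tickets we could place exactly 4 in each, with no (series letter, ending digit) pair reaching 5.
One more forces some (series letter, ending digit) pair to hold 5, so 480 + 1 = 481.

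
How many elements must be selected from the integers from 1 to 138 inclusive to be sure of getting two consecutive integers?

70

Partition {1, …, 138} into 69 pairs: {1,2}, {3,4}, …, {137,138}.
Choosing 69 integers — say the 69 even numbers 2, 4, …, 138 — takes one from each pair and avoids the property.
Choosing 70 forces two into the same pair by pigeonhole, and those are consecutive. So 70.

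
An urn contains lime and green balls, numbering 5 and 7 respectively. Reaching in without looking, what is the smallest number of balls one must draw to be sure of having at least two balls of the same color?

The worst case takes 1 ball of each color without reaching 2 of any: 2 × 1 = 2.
The next ball must bring some color to 2, so 2 + 1 = 3.

3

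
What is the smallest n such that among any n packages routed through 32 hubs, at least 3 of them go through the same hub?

65

There are 32 hubs acting as pigeonholes.
With 32 × 2 = 64 packages we could place exactly 2 in each, with no class reaching 3.
One more forces some class to hold 3, so 64 + 1 = 65.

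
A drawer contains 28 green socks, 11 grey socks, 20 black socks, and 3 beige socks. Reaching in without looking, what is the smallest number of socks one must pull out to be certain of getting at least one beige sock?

60

To avoid beige socks as long as possible, exhaust the other 3 colors first.
The worst case draws every non-beige sock first: 28 + 11 + 20 = 59.
The next draw is then forced to be beige, giving 59 + 1 = 60.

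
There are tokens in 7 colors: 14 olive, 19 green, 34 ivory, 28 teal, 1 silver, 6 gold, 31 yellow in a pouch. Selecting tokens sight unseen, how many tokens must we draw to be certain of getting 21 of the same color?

101

In the worst case we take at most 20 of each color, but all 14 olive, all 19 green, all 1 silver, and all 6 gold (fewer than 20), giving 14 + 19 + 20 + 20 + 1 + 6 + 20 = 100.
One more token then forces some color to 21, so 100 + 1 = 101.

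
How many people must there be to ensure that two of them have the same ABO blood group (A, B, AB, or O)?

There are 4 ABO blood groups acting as pigeonholes.
With 4 people we could place one in each, avoiding any repeat.
One more forces some class to hold 2, so 4 + 1 = 5.

5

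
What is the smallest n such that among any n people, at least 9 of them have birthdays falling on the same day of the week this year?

There are 7 days of the week acting as pigeonholes.
With 7 × 8 = 56 people we could place exactly 8 in each, with no class reaching 9.
One more forces some class to hold 9, so 56 + 1 = 57.

57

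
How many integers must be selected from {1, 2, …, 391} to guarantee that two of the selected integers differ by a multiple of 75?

Use the pigeonhole principle on residue classes: group the integers by remainder mod 75; there are 75 residue classes, each nonempty in this range.
Choosing one from each class (75 integers) avoids any shared remainder.
One more choice must repeat a class, so two differ by a multiple of 75. Hence 75 + 1 = 76.

76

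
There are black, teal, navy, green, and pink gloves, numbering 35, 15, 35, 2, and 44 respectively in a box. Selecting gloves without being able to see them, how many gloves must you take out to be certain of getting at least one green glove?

To avoid green gloves as long as possible, exhaust the other 4 colors first.
The worst case draws every non-green glove first: 35 + 15 + 35 + 44 = 129.
The next draw is then forced to be green, giving 129 + 1 = 130.

130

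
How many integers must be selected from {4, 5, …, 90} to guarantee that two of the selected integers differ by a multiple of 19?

Group the integers by remainder mod 19; there are 19 residue classes, each nonempty in this range.
Choosing one from each class (19 integers) avoids any shared remainder.
One more choice must repeat a class, so two differ by a multiple of 19. Hence 19 + 1 = 20.

20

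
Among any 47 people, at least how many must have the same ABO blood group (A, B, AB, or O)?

12

There are 4 ABO blood groups, which serve as the pigeonholes.
If each of the 4 ABO blood groups held at most 11, the total would be at most 4 × 11 = 44 < 47, a contradiction.
So at least one holds ⌈47/4⌉ = 12.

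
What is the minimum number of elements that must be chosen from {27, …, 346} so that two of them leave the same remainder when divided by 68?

Group the integers by remainder mod 68; there are 68 residue classes, each nonempty in this range.
Choosing one from each class (68 integers) avoids any shared remainder.
One more choice must repeat a class, so two differ by a multiple of 68. Hence 68 + 1 = 69.

69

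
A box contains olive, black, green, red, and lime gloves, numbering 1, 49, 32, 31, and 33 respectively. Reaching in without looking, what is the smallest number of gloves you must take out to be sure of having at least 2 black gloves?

99

The worst case draws every non-black glove first: 1 + 32 + 31 + 33 = 97.
The next 2 draws are then forced to be black, giving 97 + 2 = 99.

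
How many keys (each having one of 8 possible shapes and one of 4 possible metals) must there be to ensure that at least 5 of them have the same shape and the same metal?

There are 8 × 4 = 32 (shape, metal) combinations acting as pigeonholes.
With 32 × 4 = 128 keys we could place exactly 4 in each, with no (shape, metal) pair reaching 5.
One more forces some (shape, metal) pair to hold 5, so 128 + 1 = 129.

129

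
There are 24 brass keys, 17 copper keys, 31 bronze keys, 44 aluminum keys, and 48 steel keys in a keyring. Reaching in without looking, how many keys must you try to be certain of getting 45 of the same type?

161

Treat the 5 types as pigeonholes.
In the worst case we take at most 44 of each type, but all 24 brass, all 17 copper, and all 31 bronze (fewer than 44), giving 24 + 17 + 31 + 44 + 44 = 160.
One more key then forces some type to 45, so 160 + 1 = 161.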